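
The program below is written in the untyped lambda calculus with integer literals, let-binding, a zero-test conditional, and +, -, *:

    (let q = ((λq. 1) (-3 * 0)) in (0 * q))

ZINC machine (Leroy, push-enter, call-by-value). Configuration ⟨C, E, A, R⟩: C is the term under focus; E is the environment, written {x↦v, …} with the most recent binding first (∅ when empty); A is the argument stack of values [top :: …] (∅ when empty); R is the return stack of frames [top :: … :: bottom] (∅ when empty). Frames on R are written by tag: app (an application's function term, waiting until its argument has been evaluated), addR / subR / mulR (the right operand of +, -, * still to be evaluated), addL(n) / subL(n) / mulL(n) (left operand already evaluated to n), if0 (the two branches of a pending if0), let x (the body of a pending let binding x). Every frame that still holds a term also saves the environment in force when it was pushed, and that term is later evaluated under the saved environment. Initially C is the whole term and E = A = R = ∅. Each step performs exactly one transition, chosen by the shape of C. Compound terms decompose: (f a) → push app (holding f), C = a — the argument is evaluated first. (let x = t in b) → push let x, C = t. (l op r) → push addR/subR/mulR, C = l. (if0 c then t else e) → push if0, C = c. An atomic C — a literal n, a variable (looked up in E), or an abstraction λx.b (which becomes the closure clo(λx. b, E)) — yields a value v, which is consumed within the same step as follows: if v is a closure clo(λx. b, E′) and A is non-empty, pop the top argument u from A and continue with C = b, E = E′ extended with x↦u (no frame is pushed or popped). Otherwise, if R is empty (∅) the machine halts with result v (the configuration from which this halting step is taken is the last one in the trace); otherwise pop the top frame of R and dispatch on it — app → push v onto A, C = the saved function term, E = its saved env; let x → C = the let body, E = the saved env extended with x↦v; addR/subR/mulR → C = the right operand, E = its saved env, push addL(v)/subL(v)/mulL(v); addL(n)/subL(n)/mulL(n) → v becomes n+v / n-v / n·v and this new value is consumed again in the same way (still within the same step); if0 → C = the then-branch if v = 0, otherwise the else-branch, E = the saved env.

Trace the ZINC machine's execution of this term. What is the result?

step 0: ⟨C=(let q = ((λq. 1) (-3 * 0)) in (0 * q)); E=∅; A=∅; R=∅⟩
step 1: ⟨C=((λq. 1) (-3 * 0)); E=∅; A=∅; R=[let q]⟩
step 2: ⟨C=(-3 * 0); E=∅; A=∅; R=[app :: let q]⟩
step 3: ⟨C=-3; E=∅; A=∅; R=[mulR :: app :: let q]⟩
step 4: ⟨C=0; E=∅; A=∅; R=[mulL(-3) :: app :: let q]⟩
step 5: ⟨C=(λq. 1); E=∅; A=[0]; R=[let q]⟩
step 6: ⟨C=1; E={q↦0}; A=∅; R=[let q]⟩
step 7: ⟨C=(0 * q); E={q↦1}; A=∅; R=∅⟩
step 8: ⟨C=0; E={q↦1}; A=∅; R=[mulR]⟩
step 9: ⟨C=q; E={q↦1}; A=∅; R=[mulL(0)]⟩
→ final value 0

Answer: 0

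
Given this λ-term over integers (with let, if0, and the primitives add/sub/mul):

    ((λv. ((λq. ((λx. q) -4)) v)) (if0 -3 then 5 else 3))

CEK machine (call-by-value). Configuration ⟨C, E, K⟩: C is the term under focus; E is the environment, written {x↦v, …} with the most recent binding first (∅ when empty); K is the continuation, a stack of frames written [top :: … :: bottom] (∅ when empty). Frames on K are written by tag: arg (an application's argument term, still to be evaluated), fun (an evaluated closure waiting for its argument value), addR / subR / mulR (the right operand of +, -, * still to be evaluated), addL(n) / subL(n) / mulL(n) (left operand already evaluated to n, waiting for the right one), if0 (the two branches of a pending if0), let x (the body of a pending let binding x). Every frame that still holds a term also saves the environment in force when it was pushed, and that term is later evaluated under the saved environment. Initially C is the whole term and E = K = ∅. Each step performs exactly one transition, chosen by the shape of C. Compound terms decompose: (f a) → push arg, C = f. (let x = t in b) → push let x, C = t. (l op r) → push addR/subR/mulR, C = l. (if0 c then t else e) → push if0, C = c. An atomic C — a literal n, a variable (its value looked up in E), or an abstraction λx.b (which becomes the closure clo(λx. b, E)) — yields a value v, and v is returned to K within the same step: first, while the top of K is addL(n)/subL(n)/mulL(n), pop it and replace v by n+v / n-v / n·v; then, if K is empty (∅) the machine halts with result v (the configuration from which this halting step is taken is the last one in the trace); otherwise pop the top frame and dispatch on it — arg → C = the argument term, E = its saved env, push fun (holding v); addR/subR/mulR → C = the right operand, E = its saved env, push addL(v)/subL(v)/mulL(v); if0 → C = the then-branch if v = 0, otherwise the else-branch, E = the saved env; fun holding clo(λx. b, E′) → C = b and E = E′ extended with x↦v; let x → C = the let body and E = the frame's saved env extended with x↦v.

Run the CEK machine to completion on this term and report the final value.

Answer: 3

Execution trace:
step 0: [C=((λv. ((λq. ((λx. q) -4)) v)) (if0 -3 then 5 else 3)) | E=∅ | K=∅]
step 1: [C=(λv. ((λq. ((λx. q) -4)) v)) | E=∅ | K=[arg]]
step 2: [C=(if0 -3 then 5 else 3) | E=∅ | K=[fun]]
step 3: [C=-3 | E=∅ | K=[if0 :: fun]]
step 4: [C=3 | E=∅ | K=[fun]]
step 5: [C=((λq. ((λx. q) -4)) v) | E={v↦3} | K=∅]
step 6: [C=(λq. ((λx. q) -4)) | E={v↦3} | K=[arg]]
step 7: [C=v | E={v↦3} | K=[fun]]
step 8: [C=((λx. q) -4) | E={q↦3, v↦3} | K=∅]
step 9: [C=(λx. q) | E={q↦3, v↦3} | K=[arg]]
step 10: [C=-4 | E={q↦3, v↦3} | K=[fun]]
step 11: [C=q | E={x↦-4, q↦3, v↦3} | K=∅]
→ final value 3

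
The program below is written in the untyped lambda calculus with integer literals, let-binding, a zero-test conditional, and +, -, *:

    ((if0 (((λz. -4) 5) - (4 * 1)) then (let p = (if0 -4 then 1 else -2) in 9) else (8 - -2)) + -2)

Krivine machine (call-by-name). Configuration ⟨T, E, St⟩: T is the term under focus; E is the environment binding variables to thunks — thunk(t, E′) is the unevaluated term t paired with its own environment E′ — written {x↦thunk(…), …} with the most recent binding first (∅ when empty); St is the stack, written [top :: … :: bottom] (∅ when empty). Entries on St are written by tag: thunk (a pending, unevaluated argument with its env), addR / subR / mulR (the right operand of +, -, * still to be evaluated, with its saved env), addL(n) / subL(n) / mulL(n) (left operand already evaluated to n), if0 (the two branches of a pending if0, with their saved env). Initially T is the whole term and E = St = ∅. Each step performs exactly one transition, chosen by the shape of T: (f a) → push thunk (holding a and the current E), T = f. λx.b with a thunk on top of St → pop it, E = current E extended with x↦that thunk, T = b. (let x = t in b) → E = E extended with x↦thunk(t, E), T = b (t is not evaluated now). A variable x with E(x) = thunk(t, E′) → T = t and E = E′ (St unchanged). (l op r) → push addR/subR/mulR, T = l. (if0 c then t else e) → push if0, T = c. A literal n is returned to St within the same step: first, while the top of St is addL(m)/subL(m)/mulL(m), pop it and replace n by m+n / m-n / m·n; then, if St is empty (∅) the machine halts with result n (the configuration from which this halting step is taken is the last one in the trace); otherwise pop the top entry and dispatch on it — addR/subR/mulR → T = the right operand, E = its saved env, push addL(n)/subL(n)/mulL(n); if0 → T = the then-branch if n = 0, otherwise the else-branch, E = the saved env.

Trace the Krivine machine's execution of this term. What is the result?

Answer: 8

Derivation:
step 0: [T=((if0 (((λz. -4) 5) - (4 * 1)) then (let p = (if0 -4 then 1 else -2) in 9) else (8 - -2)) + -2) | E=∅ | St=∅]
step 1: [T=(if0 (((λz. -4) 5) - (4 * 1)) then (let p = (if0 -4 then 1 else -2) in 9) else (8 - -2)) | E=∅ | St=[addR]]
step 2: [T=(((λz. -4) 5) - (4 * 1)) | E=∅ | St=[if0 :: addR]]
step 3: [T=((λz. -4) 5) | E=∅ | St=[subR :: if0 :: addR]]
step 4: [T=(λz. -4) | E=∅ | St=[thunk :: subR :: if0 :: addR]]
step 5: [T=-4 | E={z↦thunk(5, ∅)} | St=[subR :: if0 :: addR]]
step 6: [T=(4 * 1) | E=∅ | St=[subL(-4) :: if0 :: addR]]
step 7: [T=4 | E=∅ | St=[mulR :: subL(-4) :: if0 :: addR]]
step 8: [T=1 | E=∅ | St=[mulL(4) :: subL(-4) :: if0 :: addR]]
step 9: [T=(8 - -2) | E=∅ | St=[addR]]
step 10: [T=8 | E=∅ | St=[subR :: addR]]
step 11: [T=-2 | E=∅ | St=[subL(8) :: addR]]
step 12: [T=-2 | E=∅ | St=[addL(10)]]
→ final value 8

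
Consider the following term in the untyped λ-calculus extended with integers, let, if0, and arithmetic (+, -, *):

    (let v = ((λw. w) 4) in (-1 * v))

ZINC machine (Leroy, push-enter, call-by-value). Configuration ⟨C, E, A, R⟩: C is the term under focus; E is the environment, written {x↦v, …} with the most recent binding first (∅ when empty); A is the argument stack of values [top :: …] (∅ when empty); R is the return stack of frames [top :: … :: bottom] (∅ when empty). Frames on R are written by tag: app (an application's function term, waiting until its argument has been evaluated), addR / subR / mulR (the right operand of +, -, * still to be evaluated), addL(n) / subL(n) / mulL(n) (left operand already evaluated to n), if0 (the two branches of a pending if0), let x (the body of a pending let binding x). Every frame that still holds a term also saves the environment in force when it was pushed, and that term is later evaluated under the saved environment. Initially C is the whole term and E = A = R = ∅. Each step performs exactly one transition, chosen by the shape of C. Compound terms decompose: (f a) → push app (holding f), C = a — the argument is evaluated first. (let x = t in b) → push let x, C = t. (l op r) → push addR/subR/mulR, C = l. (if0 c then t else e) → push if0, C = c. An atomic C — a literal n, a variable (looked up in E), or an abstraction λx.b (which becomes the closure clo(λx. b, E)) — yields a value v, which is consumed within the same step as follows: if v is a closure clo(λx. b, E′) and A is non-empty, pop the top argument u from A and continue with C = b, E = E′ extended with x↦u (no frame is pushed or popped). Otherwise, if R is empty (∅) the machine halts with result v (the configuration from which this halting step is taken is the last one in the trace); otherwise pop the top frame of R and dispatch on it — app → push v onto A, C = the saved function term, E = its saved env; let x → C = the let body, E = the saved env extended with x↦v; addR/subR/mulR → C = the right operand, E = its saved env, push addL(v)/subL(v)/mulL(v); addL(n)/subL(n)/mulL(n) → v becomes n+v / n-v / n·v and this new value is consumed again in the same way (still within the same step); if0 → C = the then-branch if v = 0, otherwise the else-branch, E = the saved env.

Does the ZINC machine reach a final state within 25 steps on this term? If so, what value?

Answer: -4

Derivation:
[0] ⟨C=(let v = ((λw. w) 4) in (-1 * v)); E=∅; A=∅; R=∅⟩
[1] ⟨C=((λw. w) 4); E=∅; A=∅; R=[let v]⟩
[2] ⟨C=4; E=∅; A=∅; R=[app :: let v]⟩
[3] ⟨C=(λw. w); E=∅; A=[4]; R=[let v]⟩
[4] ⟨C=w; E={w↦4}; A=∅; R=[let v]⟩
[5] ⟨C=(-1 * v); E={v↦4}; A=∅; R=∅⟩
[6] ⟨C=-1; E={v↦4}; A=∅; R=[mulR]⟩
[7] ⟨C=v; E={v↦4}; A=∅; R=[mulL(-1)]⟩
→ final value -4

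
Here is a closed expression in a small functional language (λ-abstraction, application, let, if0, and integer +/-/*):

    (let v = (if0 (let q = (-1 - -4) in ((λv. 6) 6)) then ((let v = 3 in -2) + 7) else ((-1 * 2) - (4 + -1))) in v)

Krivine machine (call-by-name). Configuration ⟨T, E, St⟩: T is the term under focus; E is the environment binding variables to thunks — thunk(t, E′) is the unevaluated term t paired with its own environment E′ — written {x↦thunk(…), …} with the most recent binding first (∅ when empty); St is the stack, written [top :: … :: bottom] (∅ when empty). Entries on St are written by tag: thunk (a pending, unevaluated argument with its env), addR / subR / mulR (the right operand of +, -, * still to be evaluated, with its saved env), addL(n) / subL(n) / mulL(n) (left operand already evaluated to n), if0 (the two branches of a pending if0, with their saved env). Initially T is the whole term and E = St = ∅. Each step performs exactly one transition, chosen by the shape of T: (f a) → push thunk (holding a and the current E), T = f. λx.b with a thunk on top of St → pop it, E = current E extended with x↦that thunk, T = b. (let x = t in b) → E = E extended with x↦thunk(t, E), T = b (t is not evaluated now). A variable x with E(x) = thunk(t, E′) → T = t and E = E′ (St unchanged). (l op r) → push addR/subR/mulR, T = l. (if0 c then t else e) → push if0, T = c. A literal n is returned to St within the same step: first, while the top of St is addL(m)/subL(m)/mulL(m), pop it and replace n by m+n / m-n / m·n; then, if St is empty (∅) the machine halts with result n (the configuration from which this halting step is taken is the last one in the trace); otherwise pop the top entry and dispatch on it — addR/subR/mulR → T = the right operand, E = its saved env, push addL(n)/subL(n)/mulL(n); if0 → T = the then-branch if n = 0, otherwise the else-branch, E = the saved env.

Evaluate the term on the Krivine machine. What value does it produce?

Answer: -5

Execution trace:
t=0: [T=(let v = (if0 (let q = (-1 - -4) in ((λv. 6) 6)) then ((let v = 3 in -2) + 7) else ((-1 * 2) - (4 + -1))) in v) | E=∅ | St=∅]
t=1: [T=v | E={v↦thunk((if0 (let q = (-1 - -4) in ((λv. 6) 6)) then ((let v = 3 in -2) + 7) else ((-1 * 2) - (4 + -1))), ∅)} | St=∅]
t=2: [T=(if0 (let q = (-1 - -4) in ((λv. 6) 6)) then ((let v = 3 in -2) + 7) else ((-1 * 2) - (4 + -1))) | E=∅ | St=∅]
t=3: [T=(let q = (-1 - -4) in ((λv. 6) 6)) | E=∅ | St=[if0]]
t=4: [T=((λv. 6) 6) | E={q↦thunk((-1 - -4), ∅)} | St=[if0]]
t=5: [T=(λv. 6) | E={q↦thunk((-1 - -4), ∅)} | St=[thunk :: if0]]
t=6: [T=6 | E={v↦thunk(6, {q↦thunk((-1 - -4), ∅)}), q↦thunk((-1 - -4), ∅)} | St=[if0]]
t=7: [T=((-1 * 2) - (4 + -1)) | E=∅ | St=∅]
t=8: [T=(-1 * 2) | E=∅ | St=[subR]]
t=9: [T=-1 | E=∅ | St=[mulR :: subR]]
t=10: [T=2 | E=∅ | St=[mulL(-1) :: subR]]
t=11: [T=(4 + -1) | E=∅ | St=[subL(-2)]]
t=12: [T=4 | E=∅ | St=[addR :: subL(-2)]]
t=13: [T=-1 | E=∅ | St=[addL(4) :: subL(-2)]]
→ final value -5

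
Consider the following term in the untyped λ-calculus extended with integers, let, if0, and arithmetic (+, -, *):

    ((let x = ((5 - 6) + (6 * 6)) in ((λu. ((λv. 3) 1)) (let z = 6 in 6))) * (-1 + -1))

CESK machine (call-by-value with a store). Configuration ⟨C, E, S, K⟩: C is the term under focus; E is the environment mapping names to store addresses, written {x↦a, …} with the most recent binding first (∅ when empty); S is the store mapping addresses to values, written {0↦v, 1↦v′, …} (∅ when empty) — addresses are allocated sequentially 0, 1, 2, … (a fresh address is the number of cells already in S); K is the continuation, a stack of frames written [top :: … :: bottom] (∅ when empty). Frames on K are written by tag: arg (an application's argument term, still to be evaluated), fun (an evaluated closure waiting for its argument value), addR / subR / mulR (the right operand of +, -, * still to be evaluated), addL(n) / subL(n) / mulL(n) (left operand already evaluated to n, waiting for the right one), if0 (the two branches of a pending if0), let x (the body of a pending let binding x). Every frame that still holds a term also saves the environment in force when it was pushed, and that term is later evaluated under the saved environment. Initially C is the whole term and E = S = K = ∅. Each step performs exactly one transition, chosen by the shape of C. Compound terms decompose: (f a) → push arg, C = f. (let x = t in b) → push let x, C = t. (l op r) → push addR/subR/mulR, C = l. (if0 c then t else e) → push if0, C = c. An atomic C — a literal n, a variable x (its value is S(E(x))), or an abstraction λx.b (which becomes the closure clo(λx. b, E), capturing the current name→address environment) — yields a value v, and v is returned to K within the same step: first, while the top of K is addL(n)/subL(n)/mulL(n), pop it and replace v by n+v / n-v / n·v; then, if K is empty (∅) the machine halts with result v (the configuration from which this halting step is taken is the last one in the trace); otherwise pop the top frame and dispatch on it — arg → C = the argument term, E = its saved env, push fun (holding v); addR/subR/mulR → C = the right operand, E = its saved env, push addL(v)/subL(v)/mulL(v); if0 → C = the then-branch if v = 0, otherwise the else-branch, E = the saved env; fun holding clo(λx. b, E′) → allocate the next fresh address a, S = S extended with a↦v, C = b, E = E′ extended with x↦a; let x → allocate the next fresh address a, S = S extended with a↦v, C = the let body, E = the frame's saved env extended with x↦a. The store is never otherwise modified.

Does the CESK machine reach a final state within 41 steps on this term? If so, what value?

Answer: -6

Execution trace:
[0] <C=((let x = ((5 - 6) + (6 * 6)) in ((λu. ((λv. 3) 1)) (let z = 6 in 6))) * (-1 + -1)), E=∅, S=∅, K=∅>
[1] <C=(let x = ((5 - 6) + (6 * 6)) in ((λu. ((λv. 3) 1)) (let z = 6 in 6))), E=∅, S=∅, K=[mulR]>
[2] <C=((5 - 6) + (6 * 6)), E=∅, S=∅, K=[let x :: mulR]>
[3] <C=(5 - 6), E=∅, S=∅, K=[addR :: let x :: mulR]>
[4] <C=5, E=∅, S=∅, K=[subR :: addR :: let x :: mulR]>
[5] <C=6, E=∅, S=∅, K=[subL(5) :: addR :: let x :: mulR]>
[6] <C=(6 * 6), E=∅, S=∅, K=[addL(-1) :: let x :: mulR]>
[7] <C=6, E=∅, S=∅, K=[mulR :: addL(-1) :: let x :: mulR]>
[8] <C=6, E=∅, S=∅, K=[mulL(6) :: addL(-1) :: let x :: mulR]>
[9] <C=((λu. ((λv. 3) 1)) (let z = 6 in 6)), E={x↦0}, S={0↦35}, K=[mulR]>
[10] <C=(λu. ((λv. 3) 1)), E={x↦0}, S={0↦35}, K=[arg :: mulR]>
[11] <C=(let z = 6 in 6), E={x↦0}, S={0↦35}, K=[fun :: mulR]>
[12] <C=6, E={x↦0}, S={0↦35}, K=[let z :: fun :: mulR]>
[13] <C=6, E={z↦1, x↦0}, S={0↦35, 1↦6}, K=[fun :: mulR]>
[14] <C=((λv. 3) 1), E={u↦2, x↦0}, S={0↦35, 1↦6, 2↦6}, K=[mulR]>
[15] <C=(λv. 3), E={u↦2, x↦0}, S={0↦35, 1↦6, 2↦6}, K=[arg :: mulR]>
[16] <C=1, E={u↦2, x↦0}, S={0↦35, 1↦6, 2↦6}, K=[fun :: mulR]>
[17] <C=3, E={v↦3, u↦2, x↦0}, S={0↦35, 1↦6, 2↦6, 3↦1}, K=[mulR]>
[18] <C=(-1 + -1), E=∅, S={0↦35, 1↦6, 2↦6, 3↦1}, K=[mulL(3)]>
[19] <C=-1, E=∅, S={0↦35, 1↦6, 2↦6, 3↦1}, K=[addR :: mulL(3)]>
[20] <C=-1, E=∅, S={0↦35, 1↦6, 2↦6, 3↦1}, K=[addL(-1) :: mulL(3)]>
→ final value -6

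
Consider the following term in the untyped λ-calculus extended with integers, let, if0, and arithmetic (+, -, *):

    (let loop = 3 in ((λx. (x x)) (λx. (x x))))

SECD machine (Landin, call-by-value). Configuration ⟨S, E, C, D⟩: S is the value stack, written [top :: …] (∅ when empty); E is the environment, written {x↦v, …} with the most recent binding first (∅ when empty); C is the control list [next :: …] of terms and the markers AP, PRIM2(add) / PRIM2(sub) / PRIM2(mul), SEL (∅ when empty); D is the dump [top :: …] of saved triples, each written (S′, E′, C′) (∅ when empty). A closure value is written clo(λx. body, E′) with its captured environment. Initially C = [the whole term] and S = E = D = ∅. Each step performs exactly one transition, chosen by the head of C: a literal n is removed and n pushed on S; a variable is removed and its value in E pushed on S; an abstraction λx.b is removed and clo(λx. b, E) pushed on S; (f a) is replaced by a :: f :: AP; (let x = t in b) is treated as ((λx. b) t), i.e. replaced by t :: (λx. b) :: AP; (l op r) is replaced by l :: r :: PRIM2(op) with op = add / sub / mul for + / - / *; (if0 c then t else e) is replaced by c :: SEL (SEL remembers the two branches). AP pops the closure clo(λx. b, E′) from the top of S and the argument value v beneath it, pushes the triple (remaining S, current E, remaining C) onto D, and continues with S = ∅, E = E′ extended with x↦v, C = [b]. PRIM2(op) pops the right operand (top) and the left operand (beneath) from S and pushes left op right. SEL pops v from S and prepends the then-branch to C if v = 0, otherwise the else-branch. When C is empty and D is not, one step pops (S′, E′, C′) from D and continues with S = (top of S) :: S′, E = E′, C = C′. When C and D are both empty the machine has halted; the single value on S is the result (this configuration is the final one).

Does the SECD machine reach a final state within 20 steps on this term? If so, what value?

[0] ⟨S=∅; E=∅; C=[(let loop = 3 in ((λx. (x x)) (λx. (x x))))]; D=∅⟩
[1] ⟨S=∅; E=∅; C=[3 :: (λloop. ((λx. (x x)) (λx. (x x)))) :: AP]; D=∅⟩
[2] ⟨S=[3]; E=∅; C=[(λloop. ((λx. (x x)) (λx. (x x)))) :: AP]; D=∅⟩
[3] ⟨S=[clo(λloop. ((λx. (x x)) (λx. (x x))), ∅) :: 3]; E=∅; C=[AP]; D=∅⟩
[4] ⟨S=∅; E={loop↦3}; C=[((λx. (x x)) (λx. (x x)))]; D=[(∅, ∅, ∅)]⟩
[5] ⟨S=∅; E={loop↦3}; C=[(λx. (x x)) :: (λx. (x x)) :: AP]; D=[(∅, ∅, ∅)]⟩
[6] ⟨S=[clo(λx. (x x), {loop↦3})]; E={loop↦3}; C=[(λx. (x x)) :: AP]; D=[(∅, ∅, ∅)]⟩
[7] ⟨S=[clo(λx. (x x), {loop↦3}) :: clo(λx. (x x), {loop↦3})]; E={loop↦3}; C=[AP]; D=[(∅, ∅, ∅)]⟩
[8] ⟨S=∅; E={x↦clo(λx. (x x), {loop↦3}), loop↦3}; C=[(x x)]; D=[(∅, {loop↦3}, ∅) :: (∅, ∅, ∅)]⟩
[9] ⟨S=∅; E={x↦clo(λx. (x x), {loop↦3}), loop↦3}; C=[x :: x :: AP]; D=[(∅, {loop↦3}, ∅) :: (∅, ∅, ∅)]⟩
[10] ⟨S=[clo(λx. (x x), {loop↦3})]; E={x↦clo(λx. (x x), {loop↦3}), loop↦3}; C=[x :: AP]; D=[(∅, {loop↦3}, ∅) :: (∅, ∅, ∅)]⟩
[11] ⟨S=[clo(λx. (x x), {loop↦3}) :: clo(λx. (x x), {loop↦3})]; E={x↦clo(λx. (x x), {loop↦3}), loop↦3}; C=[AP]; D=[(∅, {loop↦3}, ∅) :: (∅, ∅, ∅)]⟩
[12] ⟨S=∅; E={x↦clo(λx. (x x), {loop↦3}), loop↦3}; C=[(x x)]; D=[(∅, {x↦clo(λx. (x x), {loop↦3}), loop↦3}, ∅) :: (∅, {loop↦3}, ∅) :: (∅, ∅, ∅)]⟩
[13] ⟨S=∅; E={x↦clo(λx. (x x), {loop↦3}), loop↦3}; C=[x :: x :: AP]; D=[(∅, {x↦clo(λx. (x x), {loop↦3}), loop↦3}, ∅) :: (∅, {loop↦3}, ∅) :: (∅, ∅, ∅)]⟩
[14] ⟨S=[clo(λx. (x x), {loop↦3})]; E={x↦clo(λx. (x x), {loop↦3}), loop↦3}; C=[x :: AP]; D=[(∅, {x↦clo(λx. (x x), {loop↦3}), loop↦3}, ∅) :: (∅, {loop↦3}, ∅) :: (∅, ∅, ∅)]⟩
[15] ⟨S=[clo(λx. (x x), {loop↦3}) :: clo(λx. (x x), {loop↦3})]; E={x↦clo(λx. (x x), {loop↦3}), loop↦3}; C=[AP]; D=[(∅, {x↦clo(λx. (x x), {loop↦3}), loop↦3}, ∅) :: (∅, {loop↦3}, ∅) :: (∅, ∅, ∅)]⟩
[16] ⟨S=∅; E={x↦clo(λx. (x x), {loop↦3}), loop↦3}; C=[(x x)]; D=[(∅, {x↦clo(λx. (x x), {loop↦3}), loop↦3}, ∅) :: (∅, {x↦clo(λx. (x x), {loop↦3}), loop↦3}, ∅) :: (∅, {loop↦3}, ∅) :: (∅, ∅, ∅)]⟩
[17] ⟨S=∅; E={x↦clo(λx. (x x), {loop↦3}), loop↦3}; C=[x :: x :: AP]; D=[(∅, {x↦clo(λx. (x x), {loop↦3}), loop↦3}, ∅) :: (∅, {x↦clo(λx. (x x), {loop↦3}), loop↦3}, ∅) :: (∅, {loop↦3}, ∅) :: (∅, ∅, ∅)]⟩
[18] ⟨S=[clo(λx. (x x), {loop↦3})]; E={x↦clo(λx. (x x), {loop↦3}), loop↦3}; C=[x :: AP]; D=[(∅, {x↦clo(λx. (x x), {loop↦3}), loop↦3}, ∅) :: (∅, {x↦clo(λx. (x x), {loop↦3}), loop↦3}, ∅) :: (∅, {loop↦3}, ∅) :: (∅, ∅, ∅)]⟩
[19] ⟨S=[clo(λx. (x x), {loop↦3}) :: clo(λx. (x x), {loop↦3})]; E={x↦clo(λx. (x x), {loop↦3}), loop↦3}; C=[AP]; D=[(∅, {x↦clo(λx. (x x), {loop↦3}), loop↦3}, ∅) :: (∅, {x↦clo(λx. (x x), {loop↦3}), loop↦3}, ∅) :: (∅, {loop↦3}, ∅) :: (∅, ∅, ∅)]⟩
[20] ⟨S=∅; E={x↦clo(λx. (x x), {loop↦3}), loop↦3}; C=[(x x)]; D=[(∅, {x↦clo(λx. (x x), {loop↦3}), loop↦3}, ∅) :: (∅, {x↦clo(λx. (x x), {loop↦3}), loop↦3}, ∅) :: (∅, {x↦clo(λx. (x x), {loop↦3}), loop↦3}, ∅) :: (∅, {loop↦3}, ∅) :: (∅, ∅, ∅)]⟩
→ 20 transitions taken and the configuration is still not final: no result within 20 steps

Answer: DIVERGES (no final state within 20 steps)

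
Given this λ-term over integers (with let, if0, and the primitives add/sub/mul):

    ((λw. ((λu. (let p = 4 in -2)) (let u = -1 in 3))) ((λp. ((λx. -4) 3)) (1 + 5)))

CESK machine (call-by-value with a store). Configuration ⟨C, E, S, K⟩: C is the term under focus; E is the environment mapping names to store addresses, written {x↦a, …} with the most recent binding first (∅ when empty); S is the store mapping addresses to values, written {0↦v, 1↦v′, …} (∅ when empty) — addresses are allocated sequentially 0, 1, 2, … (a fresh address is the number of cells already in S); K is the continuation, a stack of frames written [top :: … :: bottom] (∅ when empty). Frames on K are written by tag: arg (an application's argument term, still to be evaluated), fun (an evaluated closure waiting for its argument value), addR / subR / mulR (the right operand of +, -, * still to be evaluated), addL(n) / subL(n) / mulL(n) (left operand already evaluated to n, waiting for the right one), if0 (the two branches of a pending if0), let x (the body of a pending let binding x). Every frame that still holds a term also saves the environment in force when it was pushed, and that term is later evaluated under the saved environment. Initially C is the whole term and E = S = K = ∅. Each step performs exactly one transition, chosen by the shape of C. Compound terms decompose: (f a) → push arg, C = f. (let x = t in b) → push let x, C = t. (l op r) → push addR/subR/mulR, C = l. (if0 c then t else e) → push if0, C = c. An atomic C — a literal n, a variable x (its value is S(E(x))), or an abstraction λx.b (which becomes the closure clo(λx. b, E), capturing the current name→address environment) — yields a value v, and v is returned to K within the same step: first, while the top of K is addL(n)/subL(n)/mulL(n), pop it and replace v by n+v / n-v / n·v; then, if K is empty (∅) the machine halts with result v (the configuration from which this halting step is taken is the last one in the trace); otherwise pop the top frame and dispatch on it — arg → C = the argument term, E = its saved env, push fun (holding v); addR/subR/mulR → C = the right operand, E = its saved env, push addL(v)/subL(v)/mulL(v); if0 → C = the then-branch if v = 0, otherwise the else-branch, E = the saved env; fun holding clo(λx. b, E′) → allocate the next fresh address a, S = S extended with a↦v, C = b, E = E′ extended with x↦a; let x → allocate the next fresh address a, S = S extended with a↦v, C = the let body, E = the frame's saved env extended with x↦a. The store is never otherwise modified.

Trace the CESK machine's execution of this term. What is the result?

Answer: -2

Execution trace:
[0] [C=((λw. ((λu. (let p = 4 in -2)) (let u = -1 in 3))) ((λp. ((λx. -4) 3)) (1 + 5))) | E=∅ | S=∅ | K=∅]
[1] [C=(λw. ((λu. (let p = 4 in -2)) (let u = -1 in 3))) | E=∅ | S=∅ | K=[arg]]
[2] [C=((λp. ((λx. -4) 3)) (1 + 5)) | E=∅ | S=∅ | K=[fun]]
[3] [C=(λp. ((λx. -4) 3)) | E=∅ | S=∅ | K=[arg :: fun]]
[4] [C=(1 + 5) | E=∅ | S=∅ | K=[fun :: fun]]
[5] [C=1 | E=∅ | S=∅ | K=[addR :: fun :: fun]]
[6] [C=5 | E=∅ | S=∅ | K=[addL(1) :: fun :: fun]]
[7] [C=((λx. -4) 3) | E={p↦0} | S={0↦6} | K=[fun]]
[8] [C=(λx. -4) | E={p↦0} | S={0↦6} | K=[arg :: fun]]
[9] [C=3 | E={p↦0} | S={0↦6} | K=[fun :: fun]]
[10] [C=-4 | E={x↦1, p↦0} | S={0↦6, 1↦3} | K=[fun]]
[11] [C=((λu. (let p = 4 in -2)) (let u = -1 in 3)) | E={w↦2} | S={0↦6, 1↦3, 2↦-4} | K=∅]
[12] [C=(λu. (let p = 4 in -2)) | E={w↦2} | S={0↦6, 1↦3, 2↦-4} | K=[arg]]
[13] [C=(let u = -1 in 3) | E={w↦2} | S={0↦6, 1↦3, 2↦-4} | K=[fun]]
[14] [C=-1 | E={w↦2} | S={0↦6, 1↦3, 2↦-4} | K=[let u :: fun]]
[15] [C=3 | E={u↦3, w↦2} | S={0↦6, 1↦3, 2↦-4, 3↦-1} | K=[fun]]
[16] [C=(let p = 4 in -2) | E={u↦4, w↦2} | S={0↦6, 1↦3, 2↦-4, 3↦-1, 4↦3} | K=∅]
[17] [C=4 | E={u↦4, w↦2} | S={0↦6, 1↦3, 2↦-4, 3↦-1, 4↦3} | K=[let p]]
[18] [C=-2 | E={p↦5, u↦4, w↦2} | S={0↦6, 1↦3, 2↦-4, 3↦-1, 4↦3, 5↦4} | K=∅]
→ final value -2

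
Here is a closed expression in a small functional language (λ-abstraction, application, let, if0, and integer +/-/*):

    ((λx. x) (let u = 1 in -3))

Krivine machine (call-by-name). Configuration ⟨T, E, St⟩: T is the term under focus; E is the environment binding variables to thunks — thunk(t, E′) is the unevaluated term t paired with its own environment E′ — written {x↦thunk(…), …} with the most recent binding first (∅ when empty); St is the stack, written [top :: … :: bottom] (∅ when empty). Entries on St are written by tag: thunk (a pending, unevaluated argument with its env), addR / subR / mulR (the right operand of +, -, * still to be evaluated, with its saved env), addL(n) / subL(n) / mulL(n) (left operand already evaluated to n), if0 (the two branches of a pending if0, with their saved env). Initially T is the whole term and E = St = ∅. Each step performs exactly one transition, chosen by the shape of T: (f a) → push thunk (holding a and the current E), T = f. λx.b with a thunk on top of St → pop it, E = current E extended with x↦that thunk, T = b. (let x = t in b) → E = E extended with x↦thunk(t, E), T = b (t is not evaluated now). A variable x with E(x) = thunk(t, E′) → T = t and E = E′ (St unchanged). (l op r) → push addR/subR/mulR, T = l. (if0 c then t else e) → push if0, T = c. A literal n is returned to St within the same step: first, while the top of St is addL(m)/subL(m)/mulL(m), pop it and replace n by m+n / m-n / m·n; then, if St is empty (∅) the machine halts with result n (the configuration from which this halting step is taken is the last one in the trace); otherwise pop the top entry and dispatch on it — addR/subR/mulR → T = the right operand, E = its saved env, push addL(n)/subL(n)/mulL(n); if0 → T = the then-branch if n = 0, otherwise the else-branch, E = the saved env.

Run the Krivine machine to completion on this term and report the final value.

t=0: [T=((λx. x) (let u = 1 in -3)) | E=∅ | St=∅]
t=1: [T=(λx. x) | E=∅ | St=[thunk]]
t=2: [T=x | E={x↦thunk((let u = 1 in -3), ∅)} | St=∅]
t=3: [T=(let u = 1 in -3) | E=∅ | St=∅]
t=4: [T=-3 | E={u↦thunk(1, ∅)} | St=∅]
→ final value -3

Answer: -3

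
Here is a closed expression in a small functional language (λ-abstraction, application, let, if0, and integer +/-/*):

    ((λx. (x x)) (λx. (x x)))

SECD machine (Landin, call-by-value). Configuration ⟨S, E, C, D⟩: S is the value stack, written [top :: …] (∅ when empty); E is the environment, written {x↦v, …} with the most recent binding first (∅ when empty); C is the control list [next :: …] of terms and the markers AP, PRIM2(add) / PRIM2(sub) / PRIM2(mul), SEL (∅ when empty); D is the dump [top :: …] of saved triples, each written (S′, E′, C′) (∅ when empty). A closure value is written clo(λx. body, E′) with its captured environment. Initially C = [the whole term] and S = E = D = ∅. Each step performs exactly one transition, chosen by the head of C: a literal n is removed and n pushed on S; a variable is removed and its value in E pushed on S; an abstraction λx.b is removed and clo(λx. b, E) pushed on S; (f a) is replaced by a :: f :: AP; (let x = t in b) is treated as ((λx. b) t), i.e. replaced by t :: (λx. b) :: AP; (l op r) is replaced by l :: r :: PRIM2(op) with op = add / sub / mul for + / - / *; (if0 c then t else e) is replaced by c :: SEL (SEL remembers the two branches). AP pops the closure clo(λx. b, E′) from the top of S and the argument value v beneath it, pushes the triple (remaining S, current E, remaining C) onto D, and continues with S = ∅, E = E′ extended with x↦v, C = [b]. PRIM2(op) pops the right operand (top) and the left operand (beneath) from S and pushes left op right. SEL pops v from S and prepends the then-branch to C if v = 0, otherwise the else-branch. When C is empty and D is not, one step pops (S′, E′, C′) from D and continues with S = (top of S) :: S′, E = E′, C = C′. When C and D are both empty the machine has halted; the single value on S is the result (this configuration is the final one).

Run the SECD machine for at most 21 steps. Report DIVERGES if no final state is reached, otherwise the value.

Answer: DIVERGES (no final state within 21 steps)

Derivation:
[0] ⟨S=∅; E=∅; C=[((λx. (x x)) (λx. (x x)))]; D=∅⟩
[1] ⟨S=∅; E=∅; C=[(λx. (x x)) :: (λx. (x x)) :: AP]; D=∅⟩
[2] ⟨S=[clo(λx. (x x), ∅)]; E=∅; C=[(λx. (x x)) :: AP]; D=∅⟩
[3] ⟨S=[clo(λx. (x x), ∅) :: clo(λx. (x x), ∅)]; E=∅; C=[AP]; D=∅⟩
[4] ⟨S=∅; E={x↦clo(λx. (x x), ∅)}; C=[(x x)]; D=[(∅, ∅, ∅)]⟩
[5] ⟨S=∅; E={x↦clo(λx. (x x), ∅)}; C=[x :: x :: AP]; D=[(∅, ∅, ∅)]⟩
[6] ⟨S=[clo(λx. (x x), ∅)]; E={x↦clo(λx. (x x), ∅)}; C=[x :: AP]; D=[(∅, ∅, ∅)]⟩
[7] ⟨S=[clo(λx. (x x), ∅) :: clo(λx. (x x), ∅)]; E={x↦clo(λx. (x x), ∅)}; C=[AP]; D=[(∅, ∅, ∅)]⟩
[8] ⟨S=∅; E={x↦clo(λx. (x x), ∅)}; C=[(x x)]; D=[(∅, {x↦clo(λx. (x x), ∅)}, ∅) :: (∅, ∅, ∅)]⟩
[9] ⟨S=∅; E={x↦clo(λx. (x x), ∅)}; C=[x :: x :: AP]; D=[(∅, {x↦clo(λx. (x x), ∅)}, ∅) :: (∅, ∅, ∅)]⟩
[10] ⟨S=[clo(λx. (x x), ∅)]; E={x↦clo(λx. (x x), ∅)}; C=[x :: AP]; D=[(∅, {x↦clo(λx. (x x), ∅)}, ∅) :: (∅, ∅, ∅)]⟩
[11] ⟨S=[clo(λx. (x x), ∅) :: clo(λx. (x x), ∅)]; E={x↦clo(λx. (x x), ∅)}; C=[AP]; D=[(∅, {x↦clo(λx. (x x), ∅)}, ∅) :: (∅, ∅, ∅)]⟩
[12] ⟨S=∅; E={x↦clo(λx. (x x), ∅)}; C=[(x x)]; D=[(∅, {x↦clo(λx. (x x), ∅)}, ∅) :: (∅, {x↦clo(λx. (x x), ∅)}, ∅) :: (∅, ∅, ∅)]⟩
[13] ⟨S=∅; E={x↦clo(λx. (x x), ∅)}; C=[x :: x :: AP]; D=[(∅, {x↦clo(λx. (x x), ∅)}, ∅) :: (∅, {x↦clo(λx. (x x), ∅)}, ∅) :: (∅, ∅, ∅)]⟩
[14] ⟨S=[clo(λx. (x x), ∅)]; E={x↦clo(λx. (x x), ∅)}; C=[x :: AP]; D=[(∅, {x↦clo(λx. (x x), ∅)}, ∅) :: (∅, {x↦clo(λx. (x x), ∅)}, ∅) :: (∅, ∅, ∅)]⟩
[15] ⟨S=[clo(λx. (x x), ∅) :: clo(λx. (x x), ∅)]; E={x↦clo(λx. (x x), ∅)}; C=[AP]; D=[(∅, {x↦clo(λx. (x x), ∅)}, ∅) :: (∅, {x↦clo(λx. (x x), ∅)}, ∅) :: (∅, ∅, ∅)]⟩
[16] ⟨S=∅; E={x↦clo(λx. (x x), ∅)}; C=[(x x)]; D=[(∅, {x↦clo(λx. (x x), ∅)}, ∅) :: (∅, {x↦clo(λx. (x x), ∅)}, ∅) :: (∅, {x↦clo(λx. (x x), ∅)}, ∅) :: (∅, ∅, ∅)]⟩
[17] ⟨S=∅; E={x↦clo(λx. (x x), ∅)}; C=[x :: x :: AP]; D=[(∅, {x↦clo(λx. (x x), ∅)}, ∅) :: (∅, {x↦clo(λx. (x x), ∅)}, ∅) :: (∅, {x↦clo(λx. (x x), ∅)}, ∅) :: (∅, ∅, ∅)]⟩
[18] ⟨S=[clo(λx. (x x), ∅)]; E={x↦clo(λx. (x x), ∅)}; C=[x :: AP]; D=[(∅, {x↦clo(λx. (x x), ∅)}, ∅) :: (∅, {x↦clo(λx. (x x), ∅)}, ∅) :: (∅, {x↦clo(λx. (x x), ∅)}, ∅) :: (∅, ∅, ∅)]⟩
[19] ⟨S=[clo(λx. (x x), ∅) :: clo(λx. (x x), ∅)]; E={x↦clo(λx. (x x), ∅)}; C=[AP]; D=[(∅, {x↦clo(λx. (x x), ∅)}, ∅) :: (∅, {x↦clo(λx. (x x), ∅)}, ∅) :: (∅, {x↦clo(λx. (x x), ∅)}, ∅) :: (∅, ∅, ∅)]⟩
[20] ⟨S=∅; E={x↦clo(λx. (x x), ∅)}; C=[(x x)]; D=[(∅, {x↦clo(λx. (x x), ∅)}, ∅) :: (∅, {x↦clo(λx. (x x), ∅)}, ∅) :: (∅, {x↦clo(λx. (x x), ∅)}, ∅) :: (∅, {x↦clo(λx. (x x), ∅)}, ∅) :: (∅, ∅, ∅)]⟩
[21] ⟨S=∅; E={x↦clo(λx. (x x), ∅)}; C=[x :: x :: AP]; D=[(∅, {x↦clo(λx. (x x), ∅)}, ∅) :: (∅, {x↦clo(λx. (x x), ∅)}, ∅) :: (∅, {x↦clo(λx. (x x), ∅)}, ∅) :: (∅, {x↦clo(λx. (x x), ∅)}, ∅) :: (∅, ∅, ∅)]⟩
→ 21 transitions taken and the configuration is still not final: no result within 21 steps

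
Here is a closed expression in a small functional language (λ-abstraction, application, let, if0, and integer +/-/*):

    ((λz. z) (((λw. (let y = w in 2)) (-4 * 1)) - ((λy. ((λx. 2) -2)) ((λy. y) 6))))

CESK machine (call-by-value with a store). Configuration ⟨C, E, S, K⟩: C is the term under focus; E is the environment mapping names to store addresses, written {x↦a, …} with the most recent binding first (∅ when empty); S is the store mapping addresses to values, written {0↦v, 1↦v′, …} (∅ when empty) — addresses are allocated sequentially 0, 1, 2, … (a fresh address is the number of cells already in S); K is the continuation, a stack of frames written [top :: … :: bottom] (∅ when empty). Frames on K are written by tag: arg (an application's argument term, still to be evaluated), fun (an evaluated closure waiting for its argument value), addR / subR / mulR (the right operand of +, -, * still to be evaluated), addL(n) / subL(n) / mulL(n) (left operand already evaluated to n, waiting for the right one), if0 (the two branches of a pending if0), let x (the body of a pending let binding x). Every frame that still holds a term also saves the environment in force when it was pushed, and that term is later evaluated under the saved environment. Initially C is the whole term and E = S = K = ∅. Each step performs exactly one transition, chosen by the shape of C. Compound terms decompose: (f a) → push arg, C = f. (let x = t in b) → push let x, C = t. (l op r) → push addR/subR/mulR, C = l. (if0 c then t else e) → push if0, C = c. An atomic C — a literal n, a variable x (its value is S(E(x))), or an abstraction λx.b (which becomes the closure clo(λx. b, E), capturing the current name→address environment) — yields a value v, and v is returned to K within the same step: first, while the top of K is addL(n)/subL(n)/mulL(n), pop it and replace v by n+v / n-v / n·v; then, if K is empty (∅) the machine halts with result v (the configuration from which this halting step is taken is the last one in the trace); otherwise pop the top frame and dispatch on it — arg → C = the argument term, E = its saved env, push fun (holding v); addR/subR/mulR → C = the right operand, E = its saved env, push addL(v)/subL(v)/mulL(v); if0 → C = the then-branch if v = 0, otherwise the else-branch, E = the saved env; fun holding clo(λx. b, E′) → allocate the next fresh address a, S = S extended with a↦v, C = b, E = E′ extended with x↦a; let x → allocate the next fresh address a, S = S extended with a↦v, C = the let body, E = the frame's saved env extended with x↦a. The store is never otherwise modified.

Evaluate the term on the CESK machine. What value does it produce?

Answer: 0

Execution trace:
0. ⟨C=((λz. z) (((λw. (let y = w in 2)) (-4 * 1)) - ((λy. ((λx. 2) -2)) ((λy. y) 6)))); E=∅; S=∅; K=∅⟩
1. ⟨C=(λz. z); E=∅; S=∅; K=[arg]⟩
2. ⟨C=(((λw. (let y = w in 2)) (-4 * 1)) - ((λy. ((λx. 2) -2)) ((λy. y) 6))); E=∅; S=∅; K=[fun]⟩
3. ⟨C=((λw. (let y = w in 2)) (-4 * 1)); E=∅; S=∅; K=[subR :: fun]⟩
4. ⟨C=(λw. (let y = w in 2)); E=∅; S=∅; K=[arg :: subR :: fun]⟩
5. ⟨C=(-4 * 1); E=∅; S=∅; K=[fun :: subR :: fun]⟩
6. ⟨C=-4; E=∅; S=∅; K=[mulR :: fun :: subR :: fun]⟩
7. ⟨C=1; E=∅; S=∅; K=[mulL(-4) :: fun :: subR :: fun]⟩
8. ⟨C=(let y = w in 2); E={w↦0}; S={0↦-4}; K=[subR :: fun]⟩
9. ⟨C=w; E={w↦0}; S={0↦-4}; K=[let y :: subR :: fun]⟩
10. ⟨C=2; E={y↦1, w↦0}; S={0↦-4, 1↦-4}; K=[subR :: fun]⟩
11. ⟨C=((λy. ((λx. 2) -2)) ((λy. y) 6)); E=∅; S={0↦-4, 1↦-4}; K=[subL(2) :: fun]⟩
12. ⟨C=(λy. ((λx. 2) -2)); E=∅; S={0↦-4, 1↦-4}; K=[arg :: subL(2) :: fun]⟩
13. ⟨C=((λy. y) 6); E=∅; S={0↦-4, 1↦-4}; K=[fun :: subL(2) :: fun]⟩
14. ⟨C=(λy. y); E=∅; S={0↦-4, 1↦-4}; K=[arg :: fun :: subL(2) :: fun]⟩
15. ⟨C=6; E=∅; S={0↦-4, 1↦-4}; K=[fun :: fun :: subL(2) :: fun]⟩
16. ⟨C=y; E={y↦2}; S={0↦-4, 1↦-4, 2↦6}; K=[fun :: subL(2) :: fun]⟩
17. ⟨C=((λx. 2) -2); E={y↦3}; S={0↦-4, 1↦-4, 2↦6, 3↦6}; K=[subL(2) :: fun]⟩
18. ⟨C=(λx. 2); E={y↦3}; S={0↦-4, 1↦-4, 2↦6, 3↦6}; K=[arg :: subL(2) :: fun]⟩
19. ⟨C=-2; E={y↦3}; S={0↦-4, 1↦-4, 2↦6, 3↦6}; K=[fun :: subL(2) :: fun]⟩
20. ⟨C=2; E={x↦4, y↦3}; S={0↦-4, 1↦-4, 2↦6, 3↦6, 4↦-2}; K=[subL(2) :: fun]⟩
21. ⟨C=z; E={z↦5}; S={0↦-4, 1↦-4, 2↦6, 3↦6, 4↦-2, 5↦0}; K=∅⟩
→ final value 0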